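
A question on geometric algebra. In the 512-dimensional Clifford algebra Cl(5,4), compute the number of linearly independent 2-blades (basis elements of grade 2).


Number of grade-k basis blades in Cl(p,q) with n = p + q is C(n, k).
n = 5 + 4 = 9
C(9, 2) = 9! / (2! * 7!)
= 362880 / (2 * 5040)
= 36


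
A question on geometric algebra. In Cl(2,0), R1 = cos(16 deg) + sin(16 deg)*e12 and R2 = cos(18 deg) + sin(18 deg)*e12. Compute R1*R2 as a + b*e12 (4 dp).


Same-plane rotors commute and their half-angles add:
R1*R2 = cos(a1 + a2) + sin(a1 + a2)*e12.
a1 + a2 = 16 + 18 = 34 deg
cos(34 deg) = 0.8290
sin(34 deg) = 0.5592
R1*R2 = 0.8290 + 0.5592*e12


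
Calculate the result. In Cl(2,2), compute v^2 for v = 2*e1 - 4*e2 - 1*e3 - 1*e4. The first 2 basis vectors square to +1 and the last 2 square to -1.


v^2 = sum of c_i^2 * e_i^2
Positive signature terms (e_i^2 = +1): 2^2 + (-4)^2 = 20
Negative signature terms (e_j^2 = -1): (-1)^2 + (-1)^2 = 2
v^2 = 20 - 2 = 18


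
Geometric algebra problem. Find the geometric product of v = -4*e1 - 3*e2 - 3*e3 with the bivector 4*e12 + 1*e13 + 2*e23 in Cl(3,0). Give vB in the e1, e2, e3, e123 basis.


vB has grade-1 (vector) and grade-3 (trivector) parts: vB = (v _| B) + (v ^ B).
Vector part <vB>_1:
  e1: -v2*b12 - v3*b13 = -(-3)*(4) - (-3)*(1) = 15
  e2: v1*b12 - v3*b23 = (-4)*(4) - (-3)*(2) = -10
  e3: v1*b13 + v2*b23 = (-4)*(1) + (-3)*(2) = -10
Trivector part <vB>_3:
  e123: v1*b23 - v2*b13 + v3*b12 = (-4)*(2) - (-3)*(1) + (-3)*(4) = -17
vB = 15*e1 - 10*e2 - 10*e3 - 17*e123


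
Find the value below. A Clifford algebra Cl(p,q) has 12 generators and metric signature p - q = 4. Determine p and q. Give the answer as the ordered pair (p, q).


We need p + q = 12 and p - q = 4.
Adding: 2p = 12 + 4 = 16, so p = 8.
Then q = 12 - 8 = 4.
(p, q) = (8, 4)


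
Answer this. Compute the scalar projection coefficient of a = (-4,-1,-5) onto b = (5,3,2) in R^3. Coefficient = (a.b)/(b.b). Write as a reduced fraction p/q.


Projection coefficient = (a . b) / (b . b)
a . b = (-4)*5 + (-1)*3 + (-5)*2
= -20 + (-3) + (-10) = -33
b . b = 5^2 + 3^2 + 2^2
= 25 + 9 + 4 = 38
Coefficient = -33/38
In lowest terms: -33/38


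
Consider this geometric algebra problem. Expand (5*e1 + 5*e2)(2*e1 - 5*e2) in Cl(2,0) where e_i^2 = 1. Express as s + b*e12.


Expand: (5*e1 + 5*e2)(2*e1 - 5*e2)
= 5*2*e1e1 + 5*(-5)*e1e2 + 5*2*e2e1 + 5*(-5)*e2e2
Using e1^2 = e2^2 = 1, e2e1 = -e1e2:
Scalar part s = 5*2 + 5*(-5) = 10 + (-25) = -15
Bivector part b = 5*(-5) - 5*2 = -25 - 10 = -35
uv = -15 - 35*e12


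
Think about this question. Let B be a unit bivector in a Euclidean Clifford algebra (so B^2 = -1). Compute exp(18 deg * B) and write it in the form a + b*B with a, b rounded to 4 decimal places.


For a unit bivector B with B^2 = -1, the exponential series gives
e^(theta*B) = cos(theta) + sin(theta)*B (the GA analogue of Euler's formula).
theta = 18 degrees = 0.314159 rad
cos(18 deg) = 0.9511
sin(18 deg) = 0.3090
exp(theta*B) = 0.9511 + 0.3090*B


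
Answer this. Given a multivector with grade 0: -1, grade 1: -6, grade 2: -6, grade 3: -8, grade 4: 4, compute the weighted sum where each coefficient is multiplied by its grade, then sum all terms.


Grade-weighted sum = sum of grade_k * coefficient_k
0*(-1) = 0
1*(-6) = -6
2*(-6) = -12
3*(-8) = -24
4*4 = 16
Total = 0 + (-6) + (-12) + (-24) + 16 = -26


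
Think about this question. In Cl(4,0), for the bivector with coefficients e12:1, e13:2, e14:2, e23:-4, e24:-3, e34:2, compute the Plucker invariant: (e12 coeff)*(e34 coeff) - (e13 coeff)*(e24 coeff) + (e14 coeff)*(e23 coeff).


Plucker relation: af - be + cd
a*f = 1*2 = 2
b*e = 2*(-3) = -6
c*d = 2*(-4) = -8
af - be + cd = 2 - (-6) + (-8)
= 0


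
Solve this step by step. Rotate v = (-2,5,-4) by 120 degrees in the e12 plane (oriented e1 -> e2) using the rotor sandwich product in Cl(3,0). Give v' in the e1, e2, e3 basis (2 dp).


Rotor R = cos(60deg) - sin(60deg)*e12
Rotation angle theta = 2 * 60 = 120 degrees in the e12 plane (e1 -> e2).
The component perpendicular to the plane (e3) is invariant: v'_3 = v3 = -4.00
cos(120deg) = -0.5000, sin(120deg) = 0.8660
v'_1 = v1*cos(theta) - v2*sin(theta) = -2*(-0.5000) - 5*0.8660 = -3.33
v'_2 = v1*sin(theta) + v2*cos(theta) = -2*0.8660 + 5*(-0.5000) = -4.23
v' = -3.33*e1 - 4.23*e2 - 4.00*e3


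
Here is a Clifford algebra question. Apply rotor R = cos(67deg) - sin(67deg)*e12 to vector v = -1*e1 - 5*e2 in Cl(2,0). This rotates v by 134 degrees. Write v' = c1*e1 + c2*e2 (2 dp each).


Rotor R = cos(67deg) - sin(67deg)*e12
Rotation angle theta = 2 * 67 = 134 degrees
v' = R*v*~R rotates v by theta.
cos(134deg) = -0.6947, sin(134deg) = 0.7193
v'_1 = -1*cos(134deg) - (-5)*sin(134deg)
= -1*(-0.6947) - (-5)*0.7193
= 4.29
v'_2 = -1*sin(134deg) + (-5)*cos(134deg)
= -1*0.7193 + (-5)*(-0.6947)
= 2.75
v' = 4.29*e1 + 2.75*e2


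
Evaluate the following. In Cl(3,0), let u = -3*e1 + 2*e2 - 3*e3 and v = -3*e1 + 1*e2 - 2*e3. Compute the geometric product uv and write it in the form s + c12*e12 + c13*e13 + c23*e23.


In Cl(3,0): e_i^2 = 1, e_ie_j = -e_je_i for i != j.
Scalar part = u . v = (-3)*(-3) + 2*1 + (-3)*(-2)
= 9 + 2 + 6 = 17
e12 coeff = (-3)*1 - 2*(-3) = -3 - (-6) = 3
e13 coeff = (-3)*(-2) - (-3)*(-3) = 6 - 9 = -3
e23 coeff = 2*(-2) - (-3)*1 = -4 - (-3) = -1
uv = 17 + 3*e12 - 3*e13 - 1*e23


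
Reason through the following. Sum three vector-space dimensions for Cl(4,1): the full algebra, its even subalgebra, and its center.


n = 4 + 1 = 5
Total dim = 2^5 = 32
Even subalgebra dim = 2^4 = 16
n is odd, so center dim = 2
Sum = 32 + 16 + 2 = 50


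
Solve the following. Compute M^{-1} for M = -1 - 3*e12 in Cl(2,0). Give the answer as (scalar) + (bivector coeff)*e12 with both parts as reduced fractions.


M = -1 - 3*e12, where e12^2 = -1.
Since M commutes with its reverse ~M = a - b*e12, M * ~M = a^2 - b^2*e12^2 = a^2 + b^2.
So M^{-1} = ~M / (a^2 + b^2) = (a - b*e12)/(a^2 + b^2).
a^2 + b^2 = 1 + 9 = 10
Scalar part = -1/10 = -1/10
Bivector coeff = 3/10 = 3/10
M^{-1} = -1/10 + 3/10*e12


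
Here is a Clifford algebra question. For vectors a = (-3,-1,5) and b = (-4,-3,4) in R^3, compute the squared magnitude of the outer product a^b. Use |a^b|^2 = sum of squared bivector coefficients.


a wedge b = (a1*b2 - a2*b1)*e12 + (a1*b3 - a3*b1)*e13 + (a2*b3 - a3*b2)*e23
e12 coeff: (-3)*(-3) - (-1)*(-4) = 9 - 4 = 5
e13 coeff: (-3)*4 - 5*(-4) = -12 - (-20) = 8
e23 coeff: (-1)*4 - 5*(-3) = -4 - (-15) = 11
|a wedge b|^2 = 5^2 + 8^2 + 11^2
= 25 + 64 + 121
= 210


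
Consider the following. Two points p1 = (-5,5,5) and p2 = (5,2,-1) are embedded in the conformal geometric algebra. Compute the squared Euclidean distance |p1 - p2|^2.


p1 - p2 = (-10, 3, 6)
|p1 - p2|^2 = (-10)^2 + 3^2 + 6^2
= 100 + 9 + 36
= 145


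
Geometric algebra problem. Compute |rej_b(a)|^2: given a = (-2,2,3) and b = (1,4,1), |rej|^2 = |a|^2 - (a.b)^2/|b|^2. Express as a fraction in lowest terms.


|a|^2 = (-2)^2 + 2^2 + 3^2 = 17
|b|^2 = 1^2 + 4^2 + 1^2 = 18
a . b = (-2)*1 + 2*4 + 3*1 = 9
(a.b)^2 = 9^2 = 81
|rej|^2 = 17 - 81/18
= (306 - 81)/18
= 225/18
In lowest terms: 25/2


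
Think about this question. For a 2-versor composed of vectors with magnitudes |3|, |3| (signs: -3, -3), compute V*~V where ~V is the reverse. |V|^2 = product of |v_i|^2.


Each vector v_i has |v_i|^2 = s_i^2
Squared scales: (-3)^2 = 9, (-3)^2 = 9
|V|^2 = 9 * 9
= 81


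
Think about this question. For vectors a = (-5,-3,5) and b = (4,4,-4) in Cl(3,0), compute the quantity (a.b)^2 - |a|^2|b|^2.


a . b = (-5)*4 + (-3)*4 + 5*(-4)
= -20 + (-12) + (-20) = -52
|a|^2 = (-5)^2 + (-3)^2 + 5^2 = 59
|b|^2 = 4^2 + 4^2 + (-4)^2 = 48
(a.b)^2 = (-52)^2 = 2704
|a|^2 * |b|^2 = 59 * 48 = 2832
Result = 2704 - 2832 = -128


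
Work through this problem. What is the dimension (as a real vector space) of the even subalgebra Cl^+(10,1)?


Even subalgebra dimension = 2^(n-1)
n = 10 + 1 = 11
2^(11 - 1) = 2^10 = 1024
Verification: sum of C(11,k) for even k = 1 + 55 + 330 + 462 + 165 + 11 = 1024
Result = 1024


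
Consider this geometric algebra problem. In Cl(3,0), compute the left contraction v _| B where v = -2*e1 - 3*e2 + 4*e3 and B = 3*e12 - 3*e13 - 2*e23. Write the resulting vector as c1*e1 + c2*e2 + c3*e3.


Left contraction v _| B = <vB>_1 (grade-1 part of the geometric product vB).
Using e1_|e12 = e2, e2_|e12 = -e1, e1_|e13 = e3, e3_|e13 = -e1, e2_|e23 = e3, e3_|e23 = -e2:
e1 coeff: -v2*b12 - v3*b13 = -(-3)*(3) - (4)*(-3) = 21
e2 coeff: v1*b12 - v3*b23 = (-2)*(3) - (4)*(-2) = 2
e3 coeff: v1*b13 + v2*b23 = (-2)*(-3) + (-3)*(-2) = 12
v _| B = 21*e1 + 2*e2 + 12*e3


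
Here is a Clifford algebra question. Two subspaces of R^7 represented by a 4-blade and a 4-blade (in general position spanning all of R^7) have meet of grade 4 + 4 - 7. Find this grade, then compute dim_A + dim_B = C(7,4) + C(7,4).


Meet grade = grade(A) + grade(B) - n
= 4 + 4 - 7 = 1
C(7,4) = 35
C(7,4) = 35
dim_A + dim_B = 35 + 35 = 70


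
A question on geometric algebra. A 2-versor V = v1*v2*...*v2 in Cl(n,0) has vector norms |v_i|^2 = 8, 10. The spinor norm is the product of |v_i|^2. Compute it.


Spinor norm N(V) = |v1|^2 * |v2|^2 * ... * |v2|^2
= 8 * 10
Running product: 8, 80
N(V) = 80


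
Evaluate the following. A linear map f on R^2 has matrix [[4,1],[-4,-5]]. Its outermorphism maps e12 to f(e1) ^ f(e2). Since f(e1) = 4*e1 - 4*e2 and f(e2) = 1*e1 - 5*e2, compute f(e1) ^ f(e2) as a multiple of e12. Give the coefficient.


The outermorphism of a linear map f sends e1^e2 to f(e1)^f(e2).
f(e1) = 4*e1 - 4*e2
f(e2) = 1*e1 - 5*e2
f(e1) ^ f(e2) = (4*e1 - 4*e2) ^ (1*e1 - 5*e2)
= 4*(-5)*e12 + (-4)*1*e21
= (-20 - (-4))*e12
= -16*e12
Coefficient = -16


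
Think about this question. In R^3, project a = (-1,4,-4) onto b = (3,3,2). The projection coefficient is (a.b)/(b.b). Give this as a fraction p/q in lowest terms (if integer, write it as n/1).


Projection coefficient = (a . b) / (b . b)
a . b = (-1)*3 + 4*3 + (-4)*2
= -3 + 12 + (-8) = 1
b . b = 3^2 + 3^2 + 2^2
= 9 + 9 + 4 = 22
Coefficient = 1/22
In lowest terms: 1/22


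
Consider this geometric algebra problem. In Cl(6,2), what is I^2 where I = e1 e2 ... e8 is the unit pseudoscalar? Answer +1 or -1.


The pseudoscalar I = e1...e_n (product of all n generators) of Cl(p,q) satisfies I^2 = (-1)^(q + n(n-1)/2).
p = 6, q = 2, n = p + q = 8
n(n-1)/2 = 8 * 7 / 2 = 28
Exponent = q + n(n-1)/2 = 2 + 28 = 30
I^2 = (-1)^30 = +1


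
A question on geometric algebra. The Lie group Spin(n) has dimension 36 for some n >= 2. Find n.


dim Spin(n) = dim so(n) = n(n-1)/2.
Solve n(n-1)/2 = 36, i.e. n^2 - n - 72 = 0.
Discriminant = 1 + 8*36 = 289
n = (1 + sqrt(289))/2 = (1 + 17)/2 = 9


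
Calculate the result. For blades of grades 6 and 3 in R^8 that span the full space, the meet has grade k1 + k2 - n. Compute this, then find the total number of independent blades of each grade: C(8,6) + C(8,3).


Meet grade = grade(A) + grade(B) - n
= 6 + 3 - 8 = 1
C(8,6) = 28
C(8,3) = 56
dim_A + dim_B = 28 + 56 = 84


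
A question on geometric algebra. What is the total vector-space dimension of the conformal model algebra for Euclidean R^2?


The conformal model of R^2 uses Cl(3,1): the 2 Euclidean generators plus two extra orthogonal generators e+ (e+^2 = +1) and e- (e-^2 = -1), from which the null vectors e0, einf are built.
Number of generators m = 2 + 2 = 4.
dim Cl(p,q) = 2^m = 2^4 = 16


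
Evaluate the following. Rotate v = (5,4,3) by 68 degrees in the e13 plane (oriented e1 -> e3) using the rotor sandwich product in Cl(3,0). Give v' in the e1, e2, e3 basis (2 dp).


Rotor R = cos(34deg) - sin(34deg)*e13
Rotation angle theta = 2 * 34 = 68 degrees in the e13 plane (e1 -> e3).
The component perpendicular to the plane (e2) is invariant: v'_2 = v2 = 4.00
cos(68deg) = 0.3746, sin(68deg) = 0.9272
v'_1 = v1*cos(theta) - v3*sin(theta) = 5*0.3746 - 3*0.9272 = -0.91
v'_3 = v1*sin(theta) + v3*cos(theta) = 5*0.9272 + 3*0.3746 = 5.76
v' = -0.91*e1 + 4.00*e2 + 5.76*e3


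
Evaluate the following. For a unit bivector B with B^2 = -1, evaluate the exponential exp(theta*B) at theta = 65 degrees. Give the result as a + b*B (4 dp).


For a unit bivector B with B^2 = -1, the exponential series gives
e^(theta*B) = cos(theta) + sin(theta)*B (the GA analogue of Euler's formula).
theta = 65 degrees = 1.134464 rad
cos(65 deg) = 0.4226
sin(65 deg) = 0.9063
exp(theta*B) = 0.4226 + 0.9063*B


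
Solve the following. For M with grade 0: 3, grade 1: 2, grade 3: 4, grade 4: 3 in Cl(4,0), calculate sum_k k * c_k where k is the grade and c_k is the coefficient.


Grade-weighted sum = sum of grade_k * coefficient_k
0*3 = 0
1*2 = 2
3*4 = 12
4*3 = 12
Total = 0 + 2 + 12 + 12 = 26


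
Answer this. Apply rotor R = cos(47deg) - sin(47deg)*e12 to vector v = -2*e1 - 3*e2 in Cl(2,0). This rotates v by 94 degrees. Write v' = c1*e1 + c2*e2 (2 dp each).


Rotor R = cos(47deg) - sin(47deg)*e12
Rotation angle theta = 2 * 47 = 94 degrees
v' = R*v*~R rotates v by theta.
cos(94deg) = -0.0698, sin(94deg) = 0.9976
v'_1 = -2*cos(94deg) - (-3)*sin(94deg)
= -2*(-0.0698) - (-3)*0.9976
= 3.13
v'_2 = -2*sin(94deg) + (-3)*cos(94deg)
= -2*0.9976 + (-3)*(-0.0698)
= -1.79
v' = 3.13*e1 - 1.79*e2


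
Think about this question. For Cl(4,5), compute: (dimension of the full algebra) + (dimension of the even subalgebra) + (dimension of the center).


n = 4 + 5 = 9
Total dim = 2^9 = 512
Even subalgebra dim = 2^8 = 256
n is odd, so center dim = 2
Sum = 512 + 256 + 2 = 770


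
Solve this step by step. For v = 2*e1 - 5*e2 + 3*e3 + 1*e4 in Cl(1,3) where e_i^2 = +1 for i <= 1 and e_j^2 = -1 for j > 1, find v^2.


v^2 = sum of c_i^2 * e_i^2
Positive signature terms (e_i^2 = +1): 2^2 = 4
Negative signature terms (e_j^2 = -1): (-5)^2 + 3^2 + 1^2 = 35
v^2 = 4 - 35 = -31


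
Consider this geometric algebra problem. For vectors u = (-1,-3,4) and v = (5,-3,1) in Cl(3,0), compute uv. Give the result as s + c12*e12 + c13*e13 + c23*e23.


In Cl(3,0): e_i^2 = 1, e_ie_j = -e_je_i for i != j.
Scalar part = u . v = (-1)*5 + (-3)*(-3) + 4*1
= -5 + 9 + 4 = 8
e12 coeff = (-1)*(-3) - (-3)*5 = 3 - (-15) = 18
e13 coeff = (-1)*1 - 4*5 = -1 - 20 = -21
e23 coeff = (-3)*1 - 4*(-3) = -3 - (-12) = 9
uv = 8 + 18*e12 - 21*e13 + 9*e23


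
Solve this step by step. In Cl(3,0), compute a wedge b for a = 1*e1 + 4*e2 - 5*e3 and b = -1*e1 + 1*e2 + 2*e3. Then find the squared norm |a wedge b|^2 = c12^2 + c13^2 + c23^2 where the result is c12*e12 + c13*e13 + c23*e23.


a wedge b = (a1*b2 - a2*b1)*e12 + (a1*b3 - a3*b1)*e13 + (a2*b3 - a3*b2)*e23
e12 coeff: 1*1 - 4*(-1) = 1 - (-4) = 5
e13 coeff: 1*2 - (-5)*(-1) = 2 - 5 = -3
e23 coeff: 4*2 - (-5)*1 = 8 - (-5) = 13
|a wedge b|^2 = 5^2 + (-3)^2 + 13^2
= 25 + 9 + 169
= 203


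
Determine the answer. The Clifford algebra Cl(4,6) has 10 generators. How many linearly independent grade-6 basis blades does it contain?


Number of grade-k basis blades in Cl(p,q) with n = p + q is C(n, k).
n = 4 + 6 = 10
C(10, 6) = 10! / (6! * 4!)
= 3628800 / (720 * 24)
= 210


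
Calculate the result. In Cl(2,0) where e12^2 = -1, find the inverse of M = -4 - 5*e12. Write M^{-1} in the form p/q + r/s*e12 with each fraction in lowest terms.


M = -4 - 5*e12, where e12^2 = -1.
Since M commutes with its reverse ~M = a - b*e12, M * ~M = a^2 - b^2*e12^2 = a^2 + b^2.
So M^{-1} = ~M / (a^2 + b^2) = (a - b*e12)/(a^2 + b^2).
a^2 + b^2 = 16 + 25 = 41
Scalar part = -4/41 = -4/41
Bivector coeff = 5/41 = 5/41
M^{-1} = -4/41 + 5/41*e12


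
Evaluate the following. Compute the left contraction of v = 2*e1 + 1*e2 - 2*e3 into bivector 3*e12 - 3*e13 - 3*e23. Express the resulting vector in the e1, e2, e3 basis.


Left contraction v _| B = <vB>_1 (grade-1 part of the geometric product vB).
Using e1_|e12 = e2, e2_|e12 = -e1, e1_|e13 = e3, e3_|e13 = -e1, e2_|e23 = e3, e3_|e23 = -e2:
e1 coeff: -v2*b12 - v3*b13 = -(1)*(3) - (-2)*(-3) = -9
e2 coeff: v1*b12 - v3*b23 = (2)*(3) - (-2)*(-3) = 0
e3 coeff: v1*b13 + v2*b23 = (2)*(-3) + (1)*(-3) = -9
v _| B = -9*e1 + 0*e2 - 9*e3


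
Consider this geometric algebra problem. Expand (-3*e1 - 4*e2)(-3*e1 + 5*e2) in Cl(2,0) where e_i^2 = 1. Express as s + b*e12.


Expand: (-3*e1 - 4*e2)(-3*e1 + 5*e2)
= (-3)*(-3)*e1e1 + (-3)*5*e1e2 + (-4)*(-3)*e2e1 + (-4)*5*e2e2
Using e1^2 = e2^2 = 1, e2e1 = -e1e2:
Scalar part s = (-3)*(-3) + (-4)*5 = 9 + (-20) = -11
Bivector part b = (-3)*5 - (-4)*(-3) = -15 - 12 = -27
uv = -11 - 27*e12


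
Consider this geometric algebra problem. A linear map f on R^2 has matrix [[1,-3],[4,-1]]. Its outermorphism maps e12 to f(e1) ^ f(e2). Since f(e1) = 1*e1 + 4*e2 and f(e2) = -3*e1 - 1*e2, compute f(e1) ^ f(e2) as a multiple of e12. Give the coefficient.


The outermorphism of a linear map f sends e1^e2 to f(e1)^f(e2).
f(e1) = 1*e1 + 4*e2
f(e2) = -3*e1 - 1*e2
f(e1) ^ f(e2) = (1*e1 + 4*e2) ^ (-3*e1 - 1*e2)
= 1*(-1)*e12 + 4*(-3)*e21
= (-1 - (-12))*e12
= 11*e12
Coefficient = 11


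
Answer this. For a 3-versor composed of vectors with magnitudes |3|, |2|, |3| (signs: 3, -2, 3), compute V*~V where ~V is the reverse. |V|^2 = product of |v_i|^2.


Each vector v_i has |v_i|^2 = s_i^2
Squared scales: 3^2 = 9, (-2)^2 = 4, 3^2 = 9
|V|^2 = 9 * 4 * 9
= 324


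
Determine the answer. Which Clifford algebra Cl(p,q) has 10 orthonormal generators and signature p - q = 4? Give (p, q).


We need p + q = 10 and p - q = 4.
Adding: 2p = 10 + 4 = 14, so p = 7.
Then q = 10 - 7 = 3.
(p, q) = (7, 3)


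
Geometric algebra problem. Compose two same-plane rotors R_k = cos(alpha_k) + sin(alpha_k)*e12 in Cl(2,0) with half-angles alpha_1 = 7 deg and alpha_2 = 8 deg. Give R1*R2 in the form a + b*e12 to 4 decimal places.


Same-plane rotors commute and their half-angles add:
R1*R2 = cos(a1 + a2) + sin(a1 + a2)*e12.
a1 + a2 = 7 + 8 = 15 deg
cos(15 deg) = 0.9659
sin(15 deg) = 0.2588
R1*R2 = 0.9659 + 0.2588*e12


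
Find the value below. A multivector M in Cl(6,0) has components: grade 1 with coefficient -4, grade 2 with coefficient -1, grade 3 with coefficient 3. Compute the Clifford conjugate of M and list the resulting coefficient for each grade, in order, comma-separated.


Clifford conjugate sign for grade k: (-1)^(k(k+1)/2)
Grade 1: (-1)^(1*2/2) = (-1)^1 = -1, coeff -4 -> 4
Grade 2: (-1)^(2*3/2) = (-1)^3 = -1, coeff -1 -> 1
Grade 3: (-1)^(3*4/2) = (-1)^6 = 1, coeff 3 -> 3
Conjugated coefficients: 4, 1, 3


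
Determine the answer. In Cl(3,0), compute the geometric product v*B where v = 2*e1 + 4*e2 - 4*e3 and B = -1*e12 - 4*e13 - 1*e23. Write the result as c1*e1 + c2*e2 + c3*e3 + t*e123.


vB has grade-1 (vector) and grade-3 (trivector) parts: vB = (v _| B) + (v ^ B).
Vector part <vB>_1:
  e1: -v2*b12 - v3*b13 = -(4)*(-1) - (-4)*(-4) = -12
  e2: v1*b12 - v3*b23 = (2)*(-1) - (-4)*(-1) = -6
  e3: v1*b13 + v2*b23 = (2)*(-4) + (4)*(-1) = -12
Trivector part <vB>_3:
  e123: v1*b23 - v2*b13 + v3*b12 = (2)*(-1) - (4)*(-4) + (-4)*(-1) = 18
vB = -12*e1 - 6*e2 - 12*e3 + 18*e123


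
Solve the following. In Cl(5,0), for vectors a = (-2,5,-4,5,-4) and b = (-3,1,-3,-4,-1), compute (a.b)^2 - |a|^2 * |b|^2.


a . b = (-2)*(-3) + 5*1 + (-4)*(-3) + 5*(-4) + (-4)*(-1)
= 6 + 5 + 12 + (-20) + 4 = 7
|a|^2 = (-2)^2 + 5^2 + (-4)^2 + 5^2 + (-4)^2 = 86
|b|^2 = (-3)^2 + 1^2 + (-3)^2 + (-4)^2 + (-1)^2 = 36
(a.b)^2 = 7^2 = 49
|a|^2 * |b|^2 = 86 * 36 = 3096
Result = 49 - 3096 = -3047


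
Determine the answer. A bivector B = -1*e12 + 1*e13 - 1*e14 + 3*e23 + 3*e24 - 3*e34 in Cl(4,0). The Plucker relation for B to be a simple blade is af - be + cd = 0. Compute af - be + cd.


Plucker relation: af - be + cd
a*f = (-1)*(-3) = 3
b*e = 1*3 = 3
c*d = (-1)*3 = -3
af - be + cd = 3 - 3 + (-3)
= -3


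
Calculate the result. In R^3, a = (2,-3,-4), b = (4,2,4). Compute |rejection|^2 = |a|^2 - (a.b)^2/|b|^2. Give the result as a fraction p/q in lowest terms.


|a|^2 = 2^2 + (-3)^2 + (-4)^2 = 29
|b|^2 = 4^2 + 2^2 + 4^2 = 36
a . b = 2*4 + (-3)*2 + (-4)*4 = -14
(a.b)^2 = (-14)^2 = 196
|rej|^2 = 29 - 196/36
= (1044 - 196)/36
= 848/36
In lowest terms: 212/9


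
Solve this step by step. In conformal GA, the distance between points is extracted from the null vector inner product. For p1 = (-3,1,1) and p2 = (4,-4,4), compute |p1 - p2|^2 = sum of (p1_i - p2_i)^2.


p1 - p2 = (-7, 5, -3)
|p1 - p2|^2 = (-7)^2 + 5^2 + (-3)^2
= 49 + 25 + 9
= 83


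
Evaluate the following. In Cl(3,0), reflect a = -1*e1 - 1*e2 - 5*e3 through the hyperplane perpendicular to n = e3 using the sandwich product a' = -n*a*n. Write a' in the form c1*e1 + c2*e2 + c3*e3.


Reflection formula: a' = -n*a*n, with n = e3 (unit vector, n^2 = 1).
For reflection through hyperplane perp to e3:
The component along e3 flips sign, others stay.
a = (-1, -1, -5)
a' = (-1, -1, 5)
a' = -1*e1 - 1*e2 + 5*e3


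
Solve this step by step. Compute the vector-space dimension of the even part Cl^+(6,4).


Even subalgebra dimension = 2^(n-1)
n = 6 + 4 = 10
2^(10 - 1) = 2^9 = 512
Verification: sum of C(10,k) for even k = 1 + 45 + 210 + 210 + 45 + 1 = 512
Result = 512


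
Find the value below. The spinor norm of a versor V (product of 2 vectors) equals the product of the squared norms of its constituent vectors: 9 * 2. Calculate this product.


Spinor norm N(V) = |v1|^2 * |v2|^2 * ... * |v2|^2
= 9 * 2
Running product: 9, 18
N(V) = 18


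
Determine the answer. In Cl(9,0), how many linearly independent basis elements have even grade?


Even subalgebra dimension = 2^(n-1)
n = 9 + 0 = 9
2^(9 - 1) = 2^8 = 256
Verification: sum of C(9,k) for even k = 1 + 36 + 126 + 84 + 9 = 256
Result = 256


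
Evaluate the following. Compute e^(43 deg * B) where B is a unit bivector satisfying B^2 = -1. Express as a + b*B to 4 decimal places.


For a unit bivector B with B^2 = -1, the exponential series gives
e^(theta*B) = cos(theta) + sin(theta)*B (the GA analogue of Euler's formula).
theta = 43 degrees = 0.750492 rad
cos(43 deg) = 0.7314
sin(43 deg) = 0.6820
exp(theta*B) = 0.7314 + 0.6820*B


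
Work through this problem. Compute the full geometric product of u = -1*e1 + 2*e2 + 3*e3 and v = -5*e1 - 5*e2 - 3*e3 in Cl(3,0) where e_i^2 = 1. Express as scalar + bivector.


In Cl(3,0): e_i^2 = 1, e_ie_j = -e_je_i for i != j.
Scalar part = u . v = (-1)*(-5) + 2*(-5) + 3*(-3)
= 5 + (-10) + (-9) = -14
e12 coeff = (-1)*(-5) - 2*(-5) = 5 - (-10) = 15
e13 coeff = (-1)*(-3) - 3*(-5) = 3 - (-15) = 18
e23 coeff = 2*(-3) - 3*(-5) = -6 - (-15) = 9
uv = -14 + 15*e12 + 18*e13 + 9*e23


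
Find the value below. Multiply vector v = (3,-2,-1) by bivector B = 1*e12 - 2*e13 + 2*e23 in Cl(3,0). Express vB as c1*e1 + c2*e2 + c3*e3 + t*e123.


vB has grade-1 (vector) and grade-3 (trivector) parts: vB = (v _| B) + (v ^ B).
Vector part <vB>_1:
  e1: -v2*b12 - v3*b13 = -(-2)*(1) - (-1)*(-2) = 0
  e2: v1*b12 - v3*b23 = (3)*(1) - (-1)*(2) = 5
  e3: v1*b13 + v2*b23 = (3)*(-2) + (-2)*(2) = -10
Trivector part <vB>_3:
  e123: v1*b23 - v2*b13 + v3*b12 = (3)*(2) - (-2)*(-2) + (-1)*(1) = 1
vB = 0*e1 + 5*e2 - 10*e3 + 1*e123


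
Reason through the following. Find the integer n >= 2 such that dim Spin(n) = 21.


dim Spin(n) = dim so(n) = n(n-1)/2.
Solve n(n-1)/2 = 21, i.e. n^2 - n - 42 = 0.
Discriminant = 1 + 8*21 = 169
n = (1 + sqrt(169))/2 = (1 + 13)/2 = 7


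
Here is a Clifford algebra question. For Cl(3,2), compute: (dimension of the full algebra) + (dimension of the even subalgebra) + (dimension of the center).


n = 3 + 2 = 5
Total dim = 2^5 = 32
Even subalgebra dim = 2^4 = 16
n is odd, so center dim = 2
Sum = 32 + 16 + 2 = 50


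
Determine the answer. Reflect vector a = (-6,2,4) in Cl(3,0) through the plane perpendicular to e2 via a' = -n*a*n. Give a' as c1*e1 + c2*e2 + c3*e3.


Reflection formula: a' = -n*a*n, with n = e2 (unit vector, n^2 = 1).
For reflection through hyperplane perp to e2:
The component along e2 flips sign, others stay.
a = (-6, 2, 4)
a' = (-6, -2, 4)
a' = -6*e1 - 2*e2 + 4*e3


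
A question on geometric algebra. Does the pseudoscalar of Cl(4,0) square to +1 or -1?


The pseudoscalar I = e1...e_n (product of all n generators) of Cl(p,q) satisfies I^2 = (-1)^(q + n(n-1)/2).
p = 4, q = 0, n = p + q = 4
n(n-1)/2 = 4 * 3 / 2 = 6
Exponent = q + n(n-1)/2 = 0 + 6 = 6
I^2 = (-1)^6 = +1


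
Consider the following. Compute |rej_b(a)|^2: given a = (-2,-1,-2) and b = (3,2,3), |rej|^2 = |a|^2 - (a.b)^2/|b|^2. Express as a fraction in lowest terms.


|a|^2 = (-2)^2 + (-1)^2 + (-2)^2 = 9
|b|^2 = 3^2 + 2^2 + 3^2 = 22
a . b = (-2)*3 + (-1)*2 + (-2)*3 = -14
(a.b)^2 = (-14)^2 = 196
|rej|^2 = 9 - 196/22
= (198 - 196)/22
= 2/22
In lowest terms: 1/11


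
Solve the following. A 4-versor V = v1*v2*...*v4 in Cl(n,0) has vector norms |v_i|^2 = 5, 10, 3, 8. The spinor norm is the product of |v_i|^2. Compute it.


Spinor norm N(V) = |v1|^2 * |v2|^2 * ... * |v4|^2
= 5 * 10 * 3 * 8
Running product: 5, 50, 150, 1200
N(V) = 1200


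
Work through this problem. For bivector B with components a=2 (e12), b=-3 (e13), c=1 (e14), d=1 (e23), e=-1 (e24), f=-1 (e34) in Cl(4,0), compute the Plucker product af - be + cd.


Plucker relation: af - be + cd
a*f = 2*(-1) = -2
b*e = (-3)*(-1) = 3
c*d = 1*1 = 1
af - be + cd = -2 - 3 + 1
= -4


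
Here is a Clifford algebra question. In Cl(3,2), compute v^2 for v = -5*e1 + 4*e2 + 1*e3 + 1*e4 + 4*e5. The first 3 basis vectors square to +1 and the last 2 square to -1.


v^2 = sum of c_i^2 * e_i^2
Positive signature terms (e_i^2 = +1): (-5)^2 + 4^2 + 1^2 = 42
Negative signature terms (e_j^2 = -1): 1^2 + 4^2 = 17
v^2 = 42 - 17 = 25


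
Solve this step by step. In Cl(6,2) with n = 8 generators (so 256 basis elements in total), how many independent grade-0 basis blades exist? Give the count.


Number of grade-k basis blades in Cl(p,q) with n = p + q is C(n, k).
n = 6 + 2 = 8
C(8, 0) = 8! / (0! * 8!)
= 40320 / (1 * 40320)
= 1


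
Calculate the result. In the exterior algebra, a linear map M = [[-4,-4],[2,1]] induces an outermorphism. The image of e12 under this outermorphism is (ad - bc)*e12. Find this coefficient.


The outermorphism of a linear map f sends e1^e2 to f(e1)^f(e2).
f(e1) = -4*e1 + 2*e2
f(e2) = -4*e1 + 1*e2
f(e1) ^ f(e2) = (-4*e1 + 2*e2) ^ (-4*e1 + 1*e2)
= (-4)*1*e12 + 2*(-4)*e21
= (-4 - (-8))*e12
= 4*e12
Coefficient = 4


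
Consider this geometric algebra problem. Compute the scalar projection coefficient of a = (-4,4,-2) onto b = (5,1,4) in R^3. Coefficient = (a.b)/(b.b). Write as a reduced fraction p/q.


Projection coefficient = (a . b) / (b . b)
a . b = (-4)*5 + 4*1 + (-2)*4
= -20 + 4 + (-8) = -24
b . b = 5^2 + 1^2 + 4^2
= 25 + 1 + 16 = 42
Coefficient = -24/42
In lowest terms: -4/7


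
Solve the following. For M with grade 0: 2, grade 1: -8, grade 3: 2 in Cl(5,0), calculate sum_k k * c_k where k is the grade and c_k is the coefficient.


Grade-weighted sum = sum of grade_k * coefficient_k
0*2 = 0
1*(-8) = -8
3*2 = 6
Total = 0 + (-8) + 6 = -2


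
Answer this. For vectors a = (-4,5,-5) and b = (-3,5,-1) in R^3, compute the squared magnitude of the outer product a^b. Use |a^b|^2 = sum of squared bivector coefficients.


a wedge b = (a1*b2 - a2*b1)*e12 + (a1*b3 - a3*b1)*e13 + (a2*b3 - a3*b2)*e23
e12 coeff: (-4)*5 - 5*(-3) = -20 - (-15) = -5
e13 coeff: (-4)*(-1) - (-5)*(-3) = 4 - 15 = -11
e23 coeff: 5*(-1) - (-5)*5 = -5 - (-25) = 20
|a wedge b|^2 = (-5)^2 + (-11)^2 + 20^2
= 25 + 121 + 400
= 546


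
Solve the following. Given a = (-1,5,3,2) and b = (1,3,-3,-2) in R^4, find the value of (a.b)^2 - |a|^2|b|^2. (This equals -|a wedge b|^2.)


a . b = (-1)*1 + 5*3 + 3*(-3) + 2*(-2)
= -1 + 15 + (-9) + (-4) = 1
|a|^2 = (-1)^2 + 5^2 + 3^2 + 2^2 = 39
|b|^2 = 1^2 + 3^2 + (-3)^2 + (-2)^2 = 23
(a.b)^2 = 1^2 = 1
|a|^2 * |b|^2 = 39 * 23 = 897
Result = 1 - 897 = -896


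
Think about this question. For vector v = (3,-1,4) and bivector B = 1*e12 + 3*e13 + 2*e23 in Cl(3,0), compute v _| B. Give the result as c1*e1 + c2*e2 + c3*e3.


Left contraction v _| B = <vB>_1 (grade-1 part of the geometric product vB).
Using e1_|e12 = e2, e2_|e12 = -e1, e1_|e13 = e3, e3_|e13 = -e1, e2_|e23 = e3, e3_|e23 = -e2:
e1 coeff: -v2*b12 - v3*b13 = -(-1)*(1) - (4)*(3) = -11
e2 coeff: v1*b12 - v3*b23 = (3)*(1) - (4)*(2) = -5
e3 coeff: v1*b13 + v2*b23 = (3)*(3) + (-1)*(2) = 7
v _| B = -11*e1 - 5*e2 + 7*e3


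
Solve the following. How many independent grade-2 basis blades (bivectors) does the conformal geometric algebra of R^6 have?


The conformal model of R^6 uses Cl(7,1) with m = 6 + 2 = 8 generators.
Number of grade-2 blades = C(m, 2) = C(8, 2)
= 8*7/2 = 28


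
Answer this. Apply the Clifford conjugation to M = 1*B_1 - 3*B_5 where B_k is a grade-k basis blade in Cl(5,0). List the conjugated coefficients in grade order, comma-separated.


Clifford conjugate sign for grade k: (-1)^(k(k+1)/2)
Grade 1: (-1)^(1*2/2) = (-1)^1 = -1, coeff 1 -> -1
Grade 5: (-1)^(5*6/2) = (-1)^15 = -1, coeff -3 -> 3
Conjugated coefficients: -1, 3


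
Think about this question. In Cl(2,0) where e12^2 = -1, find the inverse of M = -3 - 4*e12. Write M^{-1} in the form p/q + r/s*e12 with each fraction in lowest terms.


M = -3 - 4*e12, where e12^2 = -1.
Since M commutes with its reverse ~M = a - b*e12, M * ~M = a^2 - b^2*e12^2 = a^2 + b^2.
So M^{-1} = ~M / (a^2 + b^2) = (a - b*e12)/(a^2 + b^2).
a^2 + b^2 = 9 + 16 = 25
Scalar part = -3/25 = -3/25
Bivector coeff = 4/25 = 4/25
M^{-1} = -3/25 + 4/25*e12


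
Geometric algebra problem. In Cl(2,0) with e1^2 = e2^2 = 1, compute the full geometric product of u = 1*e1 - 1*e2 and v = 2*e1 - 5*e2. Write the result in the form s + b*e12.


Expand: (1*e1 - 1*e2)(2*e1 - 5*e2)
= 1*2*e1e1 + 1*(-5)*e1e2 + (-1)*2*e2e1 + (-1)*(-5)*e2e2
Using e1^2 = e2^2 = 1, e2e1 = -e1e2:
Scalar part s = 1*2 + (-1)*(-5) = 2 + 5 = 7
Bivector part b = 1*(-5) - (-1)*2 = -5 - (-2) = -3
uv = 7 - 3*e12


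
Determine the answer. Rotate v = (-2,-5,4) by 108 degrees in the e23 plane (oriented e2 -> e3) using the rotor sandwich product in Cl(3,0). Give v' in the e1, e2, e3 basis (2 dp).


Rotor R = cos(54deg) - sin(54deg)*e23
Rotation angle theta = 2 * 54 = 108 degrees in the e23 plane (e2 -> e3).
The component perpendicular to the plane (e1) is invariant: v'_1 = v1 = -2.00
cos(108deg) = -0.3090, sin(108deg) = 0.9511
v'_2 = v2*cos(theta) - v3*sin(theta) = -5*(-0.3090) - 4*0.9511 = -2.26
v'_3 = v2*sin(theta) + v3*cos(theta) = -5*0.9511 + 4*(-0.3090) = -5.99
v' = -2.00*e1 - 2.26*e2 - 5.99*e3


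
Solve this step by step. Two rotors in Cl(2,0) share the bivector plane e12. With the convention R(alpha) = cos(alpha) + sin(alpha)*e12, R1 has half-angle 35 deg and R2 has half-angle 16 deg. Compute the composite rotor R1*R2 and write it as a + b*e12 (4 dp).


Same-plane rotors commute and their half-angles add:
R1*R2 = cos(a1 + a2) + sin(a1 + a2)*e12.
a1 + a2 = 35 + 16 = 51 deg
cos(51 deg) = 0.6293
sin(51 deg) = 0.7771
R1*R2 = 0.6293 + 0.7771*e12


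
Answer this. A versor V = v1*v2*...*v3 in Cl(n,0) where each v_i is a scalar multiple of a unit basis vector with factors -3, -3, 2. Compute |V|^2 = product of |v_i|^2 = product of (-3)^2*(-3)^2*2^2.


Each vector v_i has |v_i|^2 = s_i^2
Squared scales: (-3)^2 = 9, (-3)^2 = 9, 2^2 = 4
|V|^2 = 9 * 9 * 4
= 324


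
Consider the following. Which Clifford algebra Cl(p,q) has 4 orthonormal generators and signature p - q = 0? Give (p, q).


We need p + q = 4 and p - q = 0.
Adding: 2p = 4 + 0 = 4, so p = 2.
Then q = 4 - 2 = 2.
(p, q) = (2, 2)


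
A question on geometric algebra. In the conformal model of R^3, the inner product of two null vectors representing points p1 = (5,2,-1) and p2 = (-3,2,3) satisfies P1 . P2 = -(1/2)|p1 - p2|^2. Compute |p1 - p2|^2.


p1 - p2 = (8, 0, -4)
|p1 - p2|^2 = 8^2 + 0^2 + (-4)^2
= 64 + 0 + 16
= 80


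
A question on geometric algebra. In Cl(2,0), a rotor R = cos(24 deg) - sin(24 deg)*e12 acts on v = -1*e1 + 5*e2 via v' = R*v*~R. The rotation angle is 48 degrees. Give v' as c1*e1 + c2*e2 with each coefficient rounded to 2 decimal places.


Rotor R = cos(24deg) - sin(24deg)*e12
Rotation angle theta = 2 * 24 = 48 degrees
v' = R*v*~R rotates v by theta.
cos(48deg) = 0.6691, sin(48deg) = 0.7431
v'_1 = -1*cos(48deg) - 5*sin(48deg)
= -1*0.6691 - 5*0.7431
= -4.38
v'_2 = -1*sin(48deg) + 5*cos(48deg)
= -1*0.7431 + 5*0.6691
= 2.60
v' = -4.38*e1 + 2.60*e2


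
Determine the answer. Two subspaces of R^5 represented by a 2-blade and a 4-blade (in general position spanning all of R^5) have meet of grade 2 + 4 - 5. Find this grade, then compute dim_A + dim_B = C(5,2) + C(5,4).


Meet grade = grade(A) + grade(B) - n
= 2 + 4 - 5 = 1
C(5,2) = 10
C(5,4) = 5
dim_A + dim_B = 10 + 5 = 15


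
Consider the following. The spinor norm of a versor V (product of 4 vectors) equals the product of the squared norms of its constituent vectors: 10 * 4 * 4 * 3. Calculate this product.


Spinor norm N(V) = |v1|^2 * |v2|^2 * ... * |v4|^2
= 10 * 4 * 4 * 3
Running product: 10, 40, 160, 480
N(V) = 480


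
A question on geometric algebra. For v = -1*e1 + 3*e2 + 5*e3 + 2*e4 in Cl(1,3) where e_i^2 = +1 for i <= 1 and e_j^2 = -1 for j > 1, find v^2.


v^2 = sum of c_i^2 * e_i^2
Positive signature terms (e_i^2 = +1): (-1)^2 = 1
Negative signature terms (e_j^2 = -1): 3^2 + 5^2 + 2^2 = 38
v^2 = 1 - 38 = -37


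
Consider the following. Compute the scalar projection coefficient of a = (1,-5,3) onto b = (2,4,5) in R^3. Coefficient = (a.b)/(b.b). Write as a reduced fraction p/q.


Projection coefficient = (a . b) / (b . b)
a . b = 1*2 + (-5)*4 + 3*5
= 2 + (-20) + 15 = -3
b . b = 2^2 + 4^2 + 5^2
= 4 + 16 + 25 = 45
Coefficient = -3/45
In lowest terms: -1/15


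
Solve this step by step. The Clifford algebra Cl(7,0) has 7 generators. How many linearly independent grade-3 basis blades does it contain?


Number of grade-k basis blades in Cl(p,q) with n = p + q is C(n, k).
n = 7 + 0 = 7
C(7, 3) = 7! / (3! * 4!)
= 5040 / (6 * 24)
= 35


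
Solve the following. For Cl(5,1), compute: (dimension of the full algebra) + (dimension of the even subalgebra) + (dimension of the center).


n = 5 + 1 = 6
Total dim = 2^6 = 64
Even subalgebra dim = 2^5 = 32
n is even, so center dim = 1
Sum = 64 + 32 + 1 = 97


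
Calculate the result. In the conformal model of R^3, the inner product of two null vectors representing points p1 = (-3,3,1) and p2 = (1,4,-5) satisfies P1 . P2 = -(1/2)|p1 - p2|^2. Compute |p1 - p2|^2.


p1 - p2 = (-4, -1, 6)
|p1 - p2|^2 = (-4)^2 + (-1)^2 + 6^2
= 16 + 1 + 36
= 53


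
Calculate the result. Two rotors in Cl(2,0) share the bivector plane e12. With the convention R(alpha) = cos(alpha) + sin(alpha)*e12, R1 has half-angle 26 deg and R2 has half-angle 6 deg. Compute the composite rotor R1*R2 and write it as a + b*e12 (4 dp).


Same-plane rotors commute and their half-angles add:
R1*R2 = cos(a1 + a2) + sin(a1 + a2)*e12.
a1 + a2 = 26 + 6 = 32 deg
cos(32 deg) = 0.8480
sin(32 deg) = 0.5299
R1*R2 = 0.8480 + 0.5299*e12


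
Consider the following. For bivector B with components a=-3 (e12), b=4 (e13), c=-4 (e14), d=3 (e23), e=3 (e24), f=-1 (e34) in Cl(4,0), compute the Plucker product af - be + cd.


Plucker relation: af - be + cd
a*f = (-3)*(-1) = 3
b*e = 4*3 = 12
c*d = (-4)*3 = -12
af - be + cd = 3 - 12 + (-12)
= -21


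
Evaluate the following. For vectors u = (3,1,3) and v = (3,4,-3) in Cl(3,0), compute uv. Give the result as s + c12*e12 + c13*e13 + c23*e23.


In Cl(3,0): e_i^2 = 1, e_ie_j = -e_je_i for i != j.
Scalar part = u . v = 3*3 + 1*4 + 3*(-3)
= 9 + 4 + (-9) = 4
e12 coeff = 3*4 - 1*3 = 12 - 3 = 9
e13 coeff = 3*(-3) - 3*3 = -9 - 9 = -18
e23 coeff = 1*(-3) - 3*4 = -3 - 12 = -15
uv = 4 + 9*e12 - 18*e13 - 15*e23


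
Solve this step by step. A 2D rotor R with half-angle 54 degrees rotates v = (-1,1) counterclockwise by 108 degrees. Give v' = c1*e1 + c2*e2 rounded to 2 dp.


Rotor R = cos(54deg) - sin(54deg)*e12
Rotation angle theta = 2 * 54 = 108 degrees
v' = R*v*~R rotates v by theta.
cos(108deg) = -0.3090, sin(108deg) = 0.9511
v'_1 = -1*cos(108deg) - 1*sin(108deg)
= -1*(-0.3090) - 1*0.9511
= -0.64
v'_2 = -1*sin(108deg) + 1*cos(108deg)
= -1*0.9511 + 1*(-0.3090)
= -1.26
v' = -0.64*e1 - 1.26*e2


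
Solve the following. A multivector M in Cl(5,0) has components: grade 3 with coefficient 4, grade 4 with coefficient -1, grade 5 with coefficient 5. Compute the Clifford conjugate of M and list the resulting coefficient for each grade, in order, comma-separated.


Clifford conjugate sign for grade k: (-1)^(k(k+1)/2)
Grade 3: (-1)^(3*4/2) = (-1)^6 = 1, coeff 4 -> 4
Grade 4: (-1)^(4*5/2) = (-1)^10 = 1, coeff -1 -> -1
Grade 5: (-1)^(5*6/2) = (-1)^15 = -1, coeff 5 -> -5
Conjugated coefficients: 4, -1, -5


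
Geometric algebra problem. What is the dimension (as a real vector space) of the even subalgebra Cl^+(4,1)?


Even subalgebra dimension = 2^(n-1)
n = 4 + 1 = 5
2^(5 - 1) = 2^4 = 16
Verification: sum of C(5,k) for even k = 1 + 10 + 5 = 16
Result = 16


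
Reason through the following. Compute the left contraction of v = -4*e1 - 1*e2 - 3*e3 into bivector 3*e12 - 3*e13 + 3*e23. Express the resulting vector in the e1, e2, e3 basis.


Left contraction v _| B = <vB>_1 (grade-1 part of the geometric product vB).
Using e1_|e12 = e2, e2_|e12 = -e1, e1_|e13 = e3, e3_|e13 = -e1, e2_|e23 = e3, e3_|e23 = -e2:
e1 coeff: -v2*b12 - v3*b13 = -(-1)*(3) - (-3)*(-3) = -6
e2 coeff: v1*b12 - v3*b23 = (-4)*(3) - (-3)*(3) = -3
e3 coeff: v1*b13 + v2*b23 = (-4)*(-3) + (-1)*(3) = 9
v _| B = -6*e1 - 3*e2 + 9*e3


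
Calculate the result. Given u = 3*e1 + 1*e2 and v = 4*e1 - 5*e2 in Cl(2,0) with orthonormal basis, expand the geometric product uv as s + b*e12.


Expand: (3*e1 + 1*e2)(4*e1 - 5*e2)
= 3*4*e1e1 + 3*(-5)*e1e2 + 1*4*e2e1 + 1*(-5)*e2e2
Using e1^2 = e2^2 = 1, e2e1 = -e1e2:
Scalar part s = 3*4 + 1*(-5) = 12 + (-5) = 7
Bivector part b = 3*(-5) - 1*4 = -15 - 4 = -19
uv = 7 - 19*e12


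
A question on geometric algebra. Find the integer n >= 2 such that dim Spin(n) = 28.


dim Spin(n) = dim so(n) = n(n-1)/2.
Solve n(n-1)/2 = 28, i.e. n^2 - n - 56 = 0.
Discriminant = 1 + 8*28 = 225
n = (1 + sqrt(225))/2 = (1 + 15)/2 = 8


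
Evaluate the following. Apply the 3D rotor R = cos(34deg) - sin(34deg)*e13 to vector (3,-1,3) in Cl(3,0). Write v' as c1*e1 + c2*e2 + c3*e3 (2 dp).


Rotor R = cos(34deg) - sin(34deg)*e13
Rotation angle theta = 2 * 34 = 68 degrees in the e13 plane (e1 -> e3).
The component perpendicular to the plane (e2) is invariant: v'_2 = v2 = -1.00
cos(68deg) = 0.3746, sin(68deg) = 0.9272
v'_1 = v1*cos(theta) - v3*sin(theta) = 3*0.3746 - 3*0.9272 = -1.66
v'_3 = v1*sin(theta) + v3*cos(theta) = 3*0.9272 + 3*0.3746 = 3.91
v' = -1.66*e1 - 1.00*e2 + 3.91*e3


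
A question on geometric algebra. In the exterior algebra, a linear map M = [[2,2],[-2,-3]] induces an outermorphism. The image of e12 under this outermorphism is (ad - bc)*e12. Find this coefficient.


The outermorphism of a linear map f sends e1^e2 to f(e1)^f(e2).
f(e1) = 2*e1 - 2*e2
f(e2) = 2*e1 - 3*e2
f(e1) ^ f(e2) = (2*e1 - 2*e2) ^ (2*e1 - 3*e2)
= 2*(-3)*e12 + (-2)*2*e21
= (-6 - (-4))*e12
= -2*e12
Coefficient = -2


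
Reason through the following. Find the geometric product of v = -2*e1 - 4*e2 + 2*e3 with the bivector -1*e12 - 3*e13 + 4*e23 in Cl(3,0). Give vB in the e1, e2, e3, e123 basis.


vB has grade-1 (vector) and grade-3 (trivector) parts: vB = (v _| B) + (v ^ B).
Vector part <vB>_1:
  e1: -v2*b12 - v3*b13 = -(-4)*(-1) - (2)*(-3) = 2
  e2: v1*b12 - v3*b23 = (-2)*(-1) - (2)*(4) = -6
  e3: v1*b13 + v2*b23 = (-2)*(-3) + (-4)*(4) = -10
Trivector part <vB>_3:
  e123: v1*b23 - v2*b13 + v3*b12 = (-2)*(4) - (-4)*(-3) + (2)*(-1) = -22
vB = 2*e1 - 6*e2 - 10*e3 - 22*e123


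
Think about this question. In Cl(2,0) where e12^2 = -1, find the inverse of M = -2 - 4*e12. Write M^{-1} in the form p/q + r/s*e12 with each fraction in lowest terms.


M = -2 - 4*e12, where e12^2 = -1.
Since M commutes with its reverse ~M = a - b*e12, M * ~M = a^2 - b^2*e12^2 = a^2 + b^2.
So M^{-1} = ~M / (a^2 + b^2) = (a - b*e12)/(a^2 + b^2).
a^2 + b^2 = 4 + 16 = 20
Scalar part = -2/20 = -1/10
Bivector coeff = 4/20 = 1/5
M^{-1} = -1/10 + 1/5*e12


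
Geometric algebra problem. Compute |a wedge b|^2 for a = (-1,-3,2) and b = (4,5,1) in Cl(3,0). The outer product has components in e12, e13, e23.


a wedge b = (a1*b2 - a2*b1)*e12 + (a1*b3 - a3*b1)*e13 + (a2*b3 - a3*b2)*e23
e12 coeff: (-1)*5 - (-3)*4 = -5 - (-12) = 7
e13 coeff: (-1)*1 - 2*4 = -1 - 8 = -9
e23 coeff: (-3)*1 - 2*5 = -3 - 10 = -13
|a wedge b|^2 = 7^2 + (-9)^2 + (-13)^2
= 49 + 81 + 169
= 299
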